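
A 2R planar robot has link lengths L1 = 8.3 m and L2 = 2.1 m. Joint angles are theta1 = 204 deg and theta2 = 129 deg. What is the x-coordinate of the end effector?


Convert angles to radians: theta1 = 3.5605, theta2 = 2.2515
x = L1*cos(theta1) + L2*cos(theta1+theta2)
x = -7.5824 + 1.8711
x = -5.7113


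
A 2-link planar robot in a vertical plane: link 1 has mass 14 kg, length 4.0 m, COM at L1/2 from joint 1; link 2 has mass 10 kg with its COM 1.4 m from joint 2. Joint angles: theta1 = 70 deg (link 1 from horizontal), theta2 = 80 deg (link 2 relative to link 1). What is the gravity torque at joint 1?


Horizontal distance from joint 1 to link-1 COM:
  x_c1 = (L1/2)*cos(t1) = 2.0 * 0.342 = 0.684 m
Horizontal distance from joint 1 to link-2 COM:
  x_c2 = L1*cos(t1) + Lc2*cos(t1+t2)
       = 4.0*0.342 + 1.4*-0.866 = 0.1556 m
tau1 = m1*g*x_c1 + m2*g*x_c2
     = 14*9.81*0.684 + 10*9.81*0.1556
     = 93.9461 + 15.2688
     = 109.2149 Nm


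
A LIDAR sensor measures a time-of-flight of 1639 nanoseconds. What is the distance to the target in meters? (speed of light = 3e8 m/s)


tof = 1639 ns = 1.639e-06 s
dist = c * tof / 2
= 3e8 * 1.639e-06 / 2
= 245.85 m


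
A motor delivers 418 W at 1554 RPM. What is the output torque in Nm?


omega = 1554 * 2*pi/60 = 162.7345 rad/s
tau = P / omega = 418 / 162.7345
= 2.5686 Nm


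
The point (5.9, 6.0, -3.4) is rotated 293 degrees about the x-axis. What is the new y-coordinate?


Rotation about x-axis: y' = y*cos(theta) - z*sin(theta)
= 6.0 * 0.3907 - -3.4 * -0.9205
= -0.7853


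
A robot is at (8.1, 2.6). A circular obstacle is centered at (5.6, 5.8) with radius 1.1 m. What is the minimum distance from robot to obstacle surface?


center_dist = sqrt((8.1-5.6)^2 + (2.6-5.8)^2)
= sqrt(6.25 + 10.24)
= 4.0608
min_dist = center_dist - radius = 4.0608 - 1.1 = 2.9608 m


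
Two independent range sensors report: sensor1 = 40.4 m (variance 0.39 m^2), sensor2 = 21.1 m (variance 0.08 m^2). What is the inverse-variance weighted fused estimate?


w1 = (1/var1) / (1/var1 + 1/var2)
   = 2.5641 / (2.5641 + 12.5) = 0.1702
w2 = 1 - w1 = 0.8298
fused = w1*s1 + w2*s2 = 6.8766 + 17.5085
= 24.3851 m


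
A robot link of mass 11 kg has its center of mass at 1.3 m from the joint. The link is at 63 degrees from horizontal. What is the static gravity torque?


tau = m*g*L*cos(angle)
= 11 * 9.81 * 1.3 * cos(63 deg)
= 11 * 9.81 * 1.3 * 0.454
= 63.6871 Nm


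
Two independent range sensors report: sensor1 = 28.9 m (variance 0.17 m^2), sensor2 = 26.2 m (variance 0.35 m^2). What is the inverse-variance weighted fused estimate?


w1 = (1/var1) / (1/var1 + 1/var2)
   = 5.8824 / (5.8824 + 2.8571) = 0.6731
w2 = 1 - w1 = 0.3269
fused = w1*s1 + w2*s2 = 19.4519 + 8.5654
= 28.0173 m


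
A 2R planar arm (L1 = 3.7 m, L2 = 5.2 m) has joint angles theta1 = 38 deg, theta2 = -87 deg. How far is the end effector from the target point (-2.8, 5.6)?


End effector via forward kinematics:
x = L1*cos(t1) + L2*cos(t1+t2) = 6.3271
y = L1*sin(t1) + L2*sin(t1+t2) = -1.6465
Distance to target:
d = sqrt((-2.8 - 6.3271)^2 + (5.6 - -1.6465)^2)
= sqrt(83.3048 + 52.5124)
= 11.6541 m


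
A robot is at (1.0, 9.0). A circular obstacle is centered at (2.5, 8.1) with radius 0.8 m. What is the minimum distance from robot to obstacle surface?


center_dist = sqrt((1.0-2.5)^2 + (9.0-8.1)^2)
= sqrt(2.25 + 0.81)
= 1.7493
min_dist = center_dist - radius = 1.7493 - 0.8 = 0.9493 m


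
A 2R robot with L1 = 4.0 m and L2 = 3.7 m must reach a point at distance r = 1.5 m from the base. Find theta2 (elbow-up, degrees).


cos(theta2) = (r^2 - L1^2 - L2^2) / (2*L1*L2)
cos(theta2) = (2.25 - 16.0 - 13.69) / 29.6
cos(theta2) = -0.927027
theta2 = 157.976 degrees


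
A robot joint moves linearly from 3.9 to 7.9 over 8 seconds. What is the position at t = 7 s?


s = t/T = 7/8 = 0.875
p(t) = p0 + (pf-p0)*s
= 3.9 + (7.9 - 3.9) * 0.875
= 7.4


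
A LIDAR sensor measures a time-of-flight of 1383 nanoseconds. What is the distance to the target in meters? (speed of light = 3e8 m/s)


tof = 1383 ns = 1.383e-06 s
dist = c * tof / 2
= 3e8 * 1.383e-06 / 2
= 207.45 m


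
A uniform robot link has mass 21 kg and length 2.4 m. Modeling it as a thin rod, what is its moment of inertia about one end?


I = (1/3) * m * L^2
= (1/3) * 21 * 2.4^2
= 0.333333 * 21 * 5.76
= 40.32 kg*m^2


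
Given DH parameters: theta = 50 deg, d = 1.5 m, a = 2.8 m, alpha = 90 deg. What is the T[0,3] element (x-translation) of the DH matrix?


T[0,3] = a * cos(theta)
= 2.8 * cos(50 deg)
= 2.8 * 0.6428
= 1.7998


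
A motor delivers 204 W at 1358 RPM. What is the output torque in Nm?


omega = 1358 * 2*pi/60 = 142.2094 rad/s
tau = P / omega = 204 / 142.2094
= 1.4345 Nm


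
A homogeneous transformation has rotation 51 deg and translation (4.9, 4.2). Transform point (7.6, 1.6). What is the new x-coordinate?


x' = cos(theta)*px - sin(theta)*py + tx
= 0.6293*7.6 - 0.7771*1.6 + 4.9
= 8.4394


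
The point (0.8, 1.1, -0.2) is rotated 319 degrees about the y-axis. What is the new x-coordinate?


Rotation about y-axis: x' = x*cos(theta) + z*sin(theta)
= 0.8 * 0.7547 + -0.2 * -0.6561
= 0.735


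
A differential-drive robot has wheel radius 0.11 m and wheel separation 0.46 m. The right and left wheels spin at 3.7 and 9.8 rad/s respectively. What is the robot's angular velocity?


vR = r*wR = 0.11*3.7 = 0.407 m/s
vL = r*wL = 0.11*9.8 = 1.078 m/s
v = (vR+vL)/2 = 0.7425 m/s
omega = (vR-vL)/L = -1.4587 rad/s
angular velocity = -1.4587 rad/s


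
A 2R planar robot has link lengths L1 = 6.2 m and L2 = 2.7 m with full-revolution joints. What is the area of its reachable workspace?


r_max = L1 + L2 = 8.9 m
r_min = |L1 - L2| = 3.5 m
Area = pi*(r_max^2 - r_min^2)
= pi*(79.21 - 12.25)
= pi * 66.96
= 210.361 m^2


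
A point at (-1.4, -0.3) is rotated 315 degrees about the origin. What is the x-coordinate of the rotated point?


x' = x*cos(theta) - y*sin(theta)
cos(315 deg) = 0.7071, sin(315 deg) = -0.7071
x' = -1.4 * 0.7071 - -0.3 * -0.7071
= -0.9899 - 0.2121
= -1.2021


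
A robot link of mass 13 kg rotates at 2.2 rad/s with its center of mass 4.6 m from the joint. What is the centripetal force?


F = m * omega^2 * r
= 13 * 2.2^2 * 4.6
= 13 * 4.84 * 4.6
= 289.432 N


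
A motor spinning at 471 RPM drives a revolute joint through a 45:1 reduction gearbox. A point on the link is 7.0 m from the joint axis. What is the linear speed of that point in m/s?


omega_motor = 471 * 2*pi/60 = 49.323 rad/s
omega_joint = omega_motor / 45 = 1.0961 rad/s
v = omega_joint * r = 1.0961 * 7.0
= 7.6725 m/s


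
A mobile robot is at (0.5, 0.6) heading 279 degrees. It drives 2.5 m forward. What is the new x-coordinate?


x_new = x0 + d*cos(theta)
= 0.5 + 2.5*cos(279)
= 0.5 + 0.3911
= 0.8911


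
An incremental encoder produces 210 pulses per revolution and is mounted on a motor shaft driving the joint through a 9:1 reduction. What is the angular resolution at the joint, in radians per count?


counts per rev = 210
effective counts at joint = 210 * 9 = 1890
resolution = 2*pi / 1890
= 0.0033 rad/count


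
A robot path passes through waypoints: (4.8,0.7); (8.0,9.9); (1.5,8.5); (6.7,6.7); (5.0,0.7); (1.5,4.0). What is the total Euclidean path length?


Segment lengths:
  seg1 = sqrt((3.2)^2 + (9.2)^2) = 9.7406
  seg2 = sqrt((-6.5)^2 + (-1.4)^2) = 6.6491
  seg3 = sqrt((5.2)^2 + (-1.8)^2) = 5.5027
  seg4 = sqrt((-1.7)^2 + (-6.0)^2) = 6.2362
  seg5 = sqrt((-3.5)^2 + (3.3)^2) = 4.8104
Total = 32.939


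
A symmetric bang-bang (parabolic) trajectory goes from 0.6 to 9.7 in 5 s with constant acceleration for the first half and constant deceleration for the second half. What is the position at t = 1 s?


Symmetric rest-to-rest: each phase covers (pf-p0)/2 in time T/2. 0.5*a*(T/2)^2 = (pf-p0)/2 => a = 4*(pf-p0)/T^2
a = 4*(9.7-0.6)/5^2 = 1.456
t = 1 is in the acceleration phase (t <= T/2).
p = p0 + 0.5*a*t^2 = 0.6 + 0.5*1.456*1^2
= 1.328


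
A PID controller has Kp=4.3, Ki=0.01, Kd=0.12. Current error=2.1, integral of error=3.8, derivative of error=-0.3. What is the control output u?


u = Kp*e + Ki*int(e) + Kd*de/dt
= 4.3*2.1 + 0.01*3.8 + 0.12*(-0.3)
= 9.03 + 0.038 + -0.036
= 9.032


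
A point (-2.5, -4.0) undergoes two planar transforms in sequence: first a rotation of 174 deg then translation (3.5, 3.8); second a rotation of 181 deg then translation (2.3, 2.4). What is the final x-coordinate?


After transform 1:
x1 = cos(174)*-2.5 - sin(174)*-4.0 + 3.5 = 6.4044
y1 = sin(174)*-2.5 + cos(174)*-4.0 + 3.8 = 7.5168
After transform 2:
x2 = cos(181)*6.4044 - sin(181)*7.5168 + 2.3
= -3.9723


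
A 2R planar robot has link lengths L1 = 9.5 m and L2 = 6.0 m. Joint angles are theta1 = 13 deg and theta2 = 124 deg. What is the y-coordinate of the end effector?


Convert angles to radians: theta1 = 0.2269, theta2 = 2.1642
y = L1*sin(theta1) + L2*sin(theta1+theta2)
y = 2.137 + 4.092
y = 6.229


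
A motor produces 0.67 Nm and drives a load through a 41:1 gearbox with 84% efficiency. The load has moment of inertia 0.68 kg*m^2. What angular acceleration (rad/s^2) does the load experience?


tau_out = tau_motor * N * eta
= 0.67 * 41 * 0.84 = 23.0748 Nm
alpha = tau_out / I = 23.0748 / 0.68
= 33.9335 rad/s^2


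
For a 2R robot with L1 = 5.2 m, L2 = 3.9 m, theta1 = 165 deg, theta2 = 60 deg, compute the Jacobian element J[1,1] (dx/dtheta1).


J[1,1] = -L1*sin(t1) - L2*sin(t1+t2)
= -5.2*sin(165) - 3.9*sin(225)
= 1.4119


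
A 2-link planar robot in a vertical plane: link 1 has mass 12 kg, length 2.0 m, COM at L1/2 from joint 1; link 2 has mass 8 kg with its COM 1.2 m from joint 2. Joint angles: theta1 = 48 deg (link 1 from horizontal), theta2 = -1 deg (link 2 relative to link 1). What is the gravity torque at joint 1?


Horizontal distance from joint 1 to link-1 COM:
  x_c1 = (L1/2)*cos(t1) = 1.0 * 0.6691 = 0.6691 m
Horizontal distance from joint 1 to link-2 COM:
  x_c2 = L1*cos(t1) + Lc2*cos(t1+t2)
       = 2.0*0.6691 + 1.2*0.682 = 2.1567 m
tau1 = m1*g*x_c1 + m2*g*x_c2
     = 12*9.81*0.6691 + 8*9.81*2.1567
     = 78.7701 + 169.2546
     = 248.0247 Nm


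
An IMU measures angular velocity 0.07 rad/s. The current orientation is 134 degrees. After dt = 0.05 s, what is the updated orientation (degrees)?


delta_theta = w * dt = 0.07 * 0.05 = 0.0035 rad
= 0.2005 deg
theta_new = 134 + 0.2005 = 134.2005 deg


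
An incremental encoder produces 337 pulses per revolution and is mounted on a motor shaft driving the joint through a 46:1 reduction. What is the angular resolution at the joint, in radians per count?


counts per rev = 337
effective counts at joint = 337 * 46 = 15502
resolution = 2*pi / 15502
= 4.0531e-04 rad/count


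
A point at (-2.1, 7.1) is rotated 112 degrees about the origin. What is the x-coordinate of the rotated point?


x' = x*cos(theta) - y*sin(theta)
cos(112 deg) = -0.3746, sin(112 deg) = 0.9272
x' = -2.1 * -0.3746 - 7.1 * 0.9272
= 0.7867 - 6.583
= -5.7963


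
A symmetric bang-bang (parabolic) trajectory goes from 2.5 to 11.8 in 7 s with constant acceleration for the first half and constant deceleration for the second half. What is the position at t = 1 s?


Symmetric rest-to-rest: each phase covers (pf-p0)/2 in time T/2. 0.5*a*(T/2)^2 = (pf-p0)/2 => a = 4*(pf-p0)/T^2
a = 4*(11.8-2.5)/7^2 = 0.7592
t = 1 is in the acceleration phase (t <= T/2).
p = p0 + 0.5*a*t^2 = 2.5 + 0.5*0.7592*1^2
= 2.8796


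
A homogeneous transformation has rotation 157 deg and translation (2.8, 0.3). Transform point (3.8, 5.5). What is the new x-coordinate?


x' = cos(theta)*px - sin(theta)*py + tx
= -0.9205*3.8 - 0.3907*5.5 + 2.8
= -2.8469


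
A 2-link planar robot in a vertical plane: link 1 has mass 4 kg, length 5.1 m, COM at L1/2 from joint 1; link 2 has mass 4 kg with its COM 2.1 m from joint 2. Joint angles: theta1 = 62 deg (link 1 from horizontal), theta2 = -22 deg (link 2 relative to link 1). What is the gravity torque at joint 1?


Horizontal distance from joint 1 to link-1 COM:
  x_c1 = (L1/2)*cos(t1) = 2.55 * 0.4695 = 1.1972 m
Horizontal distance from joint 1 to link-2 COM:
  x_c2 = L1*cos(t1) + Lc2*cos(t1+t2)
       = 5.1*0.4695 + 2.1*0.766 = 4.003 m
tau1 = m1*g*x_c1 + m2*g*x_c2
     = 4*9.81*1.1972 + 4*9.81*4.003
     = 46.9763 + 157.0777
     = 204.0539 Nm


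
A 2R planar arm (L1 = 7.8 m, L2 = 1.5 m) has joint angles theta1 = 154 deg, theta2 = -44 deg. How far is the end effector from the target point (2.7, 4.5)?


End effector via forward kinematics:
x = L1*cos(t1) + L2*cos(t1+t2) = -7.5236
y = L1*sin(t1) + L2*sin(t1+t2) = 4.8288
Distance to target:
d = sqrt((2.7 - -7.5236)^2 + (4.5 - 4.8288)^2)
= sqrt(104.5225 + 0.1081)
= 10.2289 m


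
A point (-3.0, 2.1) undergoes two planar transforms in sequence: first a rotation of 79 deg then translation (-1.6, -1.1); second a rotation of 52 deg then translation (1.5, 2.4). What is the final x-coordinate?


After transform 1:
x1 = cos(79)*-3.0 - sin(79)*2.1 + -1.6 = -4.2338
y1 = sin(79)*-3.0 + cos(79)*2.1 + -1.1 = -3.6442
After transform 2:
x2 = cos(52)*-4.2338 - sin(52)*-3.6442 + 1.5
= 1.765


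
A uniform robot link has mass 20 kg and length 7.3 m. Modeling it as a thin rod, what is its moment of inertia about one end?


I = (1/3) * m * L^2
= (1/3) * 20 * 7.3^2
= 0.333333 * 20 * 53.29
= 355.2667 kg*m^2


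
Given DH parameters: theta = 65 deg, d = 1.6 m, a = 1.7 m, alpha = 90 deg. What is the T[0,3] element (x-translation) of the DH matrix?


T[0,3] = a * cos(theta)
= 1.7 * cos(65 deg)
= 1.7 * 0.4226
= 0.7185


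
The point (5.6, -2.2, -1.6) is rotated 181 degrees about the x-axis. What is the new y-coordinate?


Rotation about x-axis: y' = y*cos(theta) - z*sin(theta)
= -2.2 * -0.9998 - -1.6 * -0.0175
= 2.1717


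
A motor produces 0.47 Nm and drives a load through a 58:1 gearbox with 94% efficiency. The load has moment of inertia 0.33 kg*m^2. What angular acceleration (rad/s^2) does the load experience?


tau_out = tau_motor * N * eta
= 0.47 * 58 * 0.94 = 25.6244 Nm
alpha = tau_out / I = 25.6244 / 0.33
= 77.6497 rad/s^2


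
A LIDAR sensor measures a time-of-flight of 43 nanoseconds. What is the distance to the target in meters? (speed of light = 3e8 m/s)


tof = 43 ns = 4.3e-08 s
dist = c * tof / 2
= 3e8 * 4.3e-08 / 2
= 6.45 m


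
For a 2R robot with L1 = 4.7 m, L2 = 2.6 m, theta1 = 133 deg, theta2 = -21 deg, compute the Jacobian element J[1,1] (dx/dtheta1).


J[1,1] = -L1*sin(t1) - L2*sin(t1+t2)
= -4.7*sin(133) - 2.6*sin(112)
= -5.848


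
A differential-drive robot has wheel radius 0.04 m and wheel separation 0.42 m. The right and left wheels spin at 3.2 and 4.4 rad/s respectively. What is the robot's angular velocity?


vR = r*wR = 0.04*3.2 = 0.128 m/s
vL = r*wL = 0.04*4.4 = 0.176 m/s
v = (vR+vL)/2 = 0.152 m/s
omega = (vR-vL)/L = -0.1143 rad/s
angular velocity = -0.1143 rad/s


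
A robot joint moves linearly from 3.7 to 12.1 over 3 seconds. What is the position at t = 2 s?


s = t/T = 2/3 = 0.6667
p(t) = p0 + (pf-p0)*s
= 3.7 + (12.1 - 3.7) * 0.6667
= 9.3


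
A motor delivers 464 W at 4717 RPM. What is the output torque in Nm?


omega = 4717 * 2*pi/60 = 493.9631 rad/s
tau = P / omega = 464 / 493.9631
= 0.9393 Nm


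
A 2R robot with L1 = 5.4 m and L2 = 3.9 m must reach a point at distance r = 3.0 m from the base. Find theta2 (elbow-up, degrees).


cos(theta2) = (r^2 - L1^2 - L2^2) / (2*L1*L2)
cos(theta2) = (9.0 - 29.16 - 15.21) / 42.12
cos(theta2) = -0.839744
theta2 = 147.1131 degrees


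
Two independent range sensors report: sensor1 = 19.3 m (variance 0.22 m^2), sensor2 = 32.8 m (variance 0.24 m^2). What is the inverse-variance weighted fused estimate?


w1 = (1/var1) / (1/var1 + 1/var2)
   = 4.5455 / (4.5455 + 4.1667) = 0.5217
w2 = 1 - w1 = 0.4783
fused = w1*s1 + w2*s2 = 10.0696 + 15.687
= 25.7565 m


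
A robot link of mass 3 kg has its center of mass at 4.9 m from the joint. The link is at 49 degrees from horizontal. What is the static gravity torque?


tau = m*g*L*cos(angle)
= 3 * 9.81 * 4.9 * cos(49 deg)
= 3 * 9.81 * 4.9 * 0.6561
= 94.6083 Nm


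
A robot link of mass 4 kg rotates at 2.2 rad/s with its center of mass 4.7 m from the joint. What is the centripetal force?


F = m * omega^2 * r
= 4 * 2.2^2 * 4.7
= 4 * 4.84 * 4.7
= 90.992 N


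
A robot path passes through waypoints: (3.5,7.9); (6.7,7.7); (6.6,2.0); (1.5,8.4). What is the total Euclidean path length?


Segment lengths:
  seg1 = sqrt((3.2)^2 + (-0.2)^2) = 3.2062
  seg2 = sqrt((-0.1)^2 + (-5.7)^2) = 5.7009
  seg3 = sqrt((-5.1)^2 + (6.4)^2) = 8.1835
Total = 17.0906


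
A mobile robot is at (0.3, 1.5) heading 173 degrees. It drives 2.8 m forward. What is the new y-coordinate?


y_new = y0 + d*sin(theta)
= 1.5 + 2.8*sin(173)
= 1.5 + 0.3412
= 1.8412


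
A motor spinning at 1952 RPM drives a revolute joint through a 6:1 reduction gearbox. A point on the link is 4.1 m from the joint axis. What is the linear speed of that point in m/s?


omega_motor = 1952 * 2*pi/60 = 204.413 rad/s
omega_joint = omega_motor / 6 = 34.0688 rad/s
v = omega_joint * r = 34.0688 * 4.1
= 139.6822 m/s


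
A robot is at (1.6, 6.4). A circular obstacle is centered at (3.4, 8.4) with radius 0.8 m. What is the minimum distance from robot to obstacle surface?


center_dist = sqrt((1.6-3.4)^2 + (6.4-8.4)^2)
= sqrt(3.24 + 4.0)
= 2.6907
min_dist = center_dist - radius = 2.6907 - 0.8 = 1.8907 m


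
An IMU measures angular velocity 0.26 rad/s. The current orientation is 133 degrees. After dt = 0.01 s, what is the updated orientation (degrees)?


delta_theta = w * dt = 0.26 * 0.01 = 0.0026 rad
= 0.149 deg
theta_new = 133 + 0.149 = 133.149 deg


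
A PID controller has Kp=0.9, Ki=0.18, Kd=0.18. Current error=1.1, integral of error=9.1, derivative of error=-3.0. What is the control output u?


u = Kp*e + Ki*int(e) + Kd*de/dt
= 0.9*1.1 + 0.18*9.1 + 0.18*(-3.0)
= 0.99 + 1.638 + -0.54
= 2.088


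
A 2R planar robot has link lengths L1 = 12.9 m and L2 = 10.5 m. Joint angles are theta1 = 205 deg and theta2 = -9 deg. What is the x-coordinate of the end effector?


Convert angles to radians: theta1 = 3.5779, theta2 = -0.1571
x = L1*cos(theta1) + L2*cos(theta1+theta2)
x = -11.6914 + -10.0932
x = -21.7846


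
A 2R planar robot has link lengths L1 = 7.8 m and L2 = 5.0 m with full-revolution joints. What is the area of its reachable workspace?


r_max = L1 + L2 = 12.8 m
r_min = |L1 - L2| = 2.8 m
Area = pi*(r_max^2 - r_min^2)
= pi*(163.84 - 7.84)
= pi * 156.0
= 490.0885 m^2


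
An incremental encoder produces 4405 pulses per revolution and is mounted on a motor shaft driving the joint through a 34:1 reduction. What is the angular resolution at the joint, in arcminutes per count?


counts per rev = 4405
effective counts at joint = 4405 * 34 = 149770
resolution = 360*60 / 149770
= 0.1442 arcmin/count


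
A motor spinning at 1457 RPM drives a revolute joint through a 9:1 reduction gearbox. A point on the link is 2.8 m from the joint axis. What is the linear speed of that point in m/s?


omega_motor = 1457 * 2*pi/60 = 152.5767 rad/s
omega_joint = omega_motor / 9 = 16.953 rad/s
v = omega_joint * r = 16.953 * 2.8
= 47.4683 m/s


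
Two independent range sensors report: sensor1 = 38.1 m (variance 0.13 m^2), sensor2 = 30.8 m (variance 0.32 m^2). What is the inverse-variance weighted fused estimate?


w1 = (1/var1) / (1/var1 + 1/var2)
   = 7.6923 / (7.6923 + 3.125) = 0.7111
w2 = 1 - w1 = 0.2889
fused = w1*s1 + w2*s2 = 27.0933 + 8.8978
= 35.9911 m


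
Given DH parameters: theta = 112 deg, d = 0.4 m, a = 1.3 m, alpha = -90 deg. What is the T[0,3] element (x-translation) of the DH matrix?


T[0,3] = a * cos(theta)
= 1.3 * cos(112 deg)
= 1.3 * -0.3746
= -0.487


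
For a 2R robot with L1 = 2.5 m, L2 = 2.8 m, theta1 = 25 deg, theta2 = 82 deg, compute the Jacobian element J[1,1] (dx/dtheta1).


J[1,1] = -L1*sin(t1) - L2*sin(t1+t2)
= -2.5*sin(25) - 2.8*sin(107)
= -3.7342


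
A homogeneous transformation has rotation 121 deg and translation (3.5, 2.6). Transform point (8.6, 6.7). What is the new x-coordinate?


x' = cos(theta)*px - sin(theta)*py + tx
= -0.515*8.6 - 0.8572*6.7 + 3.5
= -6.6723


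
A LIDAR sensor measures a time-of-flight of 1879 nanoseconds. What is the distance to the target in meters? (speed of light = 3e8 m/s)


tof = 1879 ns = 1.879e-06 s
dist = c * tof / 2
= 3e8 * 1.879e-06 / 2
= 281.85 m


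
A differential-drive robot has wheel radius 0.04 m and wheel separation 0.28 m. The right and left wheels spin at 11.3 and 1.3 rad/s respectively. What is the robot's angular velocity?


vR = r*wR = 0.04*11.3 = 0.452 m/s
vL = r*wL = 0.04*1.3 = 0.052 m/s
v = (vR+vL)/2 = 0.252 m/s
omega = (vR-vL)/L = 1.4286 rad/s
angular velocity = 1.4286 rad/s


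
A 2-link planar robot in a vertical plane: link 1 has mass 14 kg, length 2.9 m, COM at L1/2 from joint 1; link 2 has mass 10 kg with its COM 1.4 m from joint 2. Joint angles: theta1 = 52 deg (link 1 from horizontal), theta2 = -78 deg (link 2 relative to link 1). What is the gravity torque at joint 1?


Horizontal distance from joint 1 to link-1 COM:
  x_c1 = (L1/2)*cos(t1) = 1.45 * 0.6157 = 0.8927 m
Horizontal distance from joint 1 to link-2 COM:
  x_c2 = L1*cos(t1) + Lc2*cos(t1+t2)
       = 2.9*0.6157 + 1.4*0.8988 = 3.0437 m
tau1 = m1*g*x_c1 + m2*g*x_c2
     = 14*9.81*0.8927 + 10*9.81*3.0437
     = 122.6047 + 298.5899
     = 421.1946 Nm


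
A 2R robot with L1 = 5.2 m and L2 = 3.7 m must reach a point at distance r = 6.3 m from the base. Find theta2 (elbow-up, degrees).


cos(theta2) = (r^2 - L1^2 - L2^2) / (2*L1*L2)
cos(theta2) = (39.69 - 27.04 - 13.69) / 38.48
cos(theta2) = -0.027027
theta2 = 91.5487 degrees


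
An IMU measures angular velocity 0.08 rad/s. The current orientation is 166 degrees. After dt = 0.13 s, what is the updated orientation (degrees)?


delta_theta = w * dt = 0.08 * 0.13 = 0.0104 rad
= 0.5959 deg
theta_new = 166 + 0.5959 = 166.5959 deg


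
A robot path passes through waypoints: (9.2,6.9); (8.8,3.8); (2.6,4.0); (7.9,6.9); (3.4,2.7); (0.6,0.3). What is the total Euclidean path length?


Segment lengths:
  seg1 = sqrt((-0.4)^2 + (-3.1)^2) = 3.1257
  seg2 = sqrt((-6.2)^2 + (0.2)^2) = 6.2032
  seg3 = sqrt((5.3)^2 + (2.9)^2) = 6.0415
  seg4 = sqrt((-4.5)^2 + (-4.2)^2) = 6.1555
  seg5 = sqrt((-2.8)^2 + (-2.4)^2) = 3.6878
Total = 25.2138


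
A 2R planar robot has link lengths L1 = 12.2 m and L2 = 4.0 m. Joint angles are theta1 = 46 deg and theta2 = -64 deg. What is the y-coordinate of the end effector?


Convert angles to radians: theta1 = 0.8029, theta2 = -1.117
y = L1*sin(theta1) + L2*sin(theta1+theta2)
y = 8.7759 + -1.2361
y = 7.5399


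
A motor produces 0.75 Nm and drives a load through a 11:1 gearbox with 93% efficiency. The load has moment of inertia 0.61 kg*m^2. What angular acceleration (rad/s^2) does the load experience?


tau_out = tau_motor * N * eta
= 0.75 * 11 * 0.93 = 7.6725 Nm
alpha = tau_out / I = 7.6725 / 0.61
= 12.5779 rad/s^2


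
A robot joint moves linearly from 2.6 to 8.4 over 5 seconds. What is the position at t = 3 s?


s = t/T = 3/5 = 0.6
p(t) = p0 + (pf-p0)*s
= 2.6 + (8.4 - 2.6) * 0.6
= 6.08


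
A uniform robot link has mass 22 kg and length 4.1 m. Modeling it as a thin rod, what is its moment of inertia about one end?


I = (1/3) * m * L^2
= (1/3) * 22 * 4.1^2
= 0.333333 * 22 * 16.81
= 123.2733 kg*m^2


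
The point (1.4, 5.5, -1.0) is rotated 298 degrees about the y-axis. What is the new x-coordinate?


Rotation about y-axis: x' = x*cos(theta) + z*sin(theta)
= 1.4 * 0.4695 + -1.0 * -0.8829
= 1.5402


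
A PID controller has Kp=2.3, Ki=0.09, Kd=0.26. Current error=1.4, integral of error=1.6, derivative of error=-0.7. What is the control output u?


u = Kp*e + Ki*int(e) + Kd*de/dt
= 2.3*1.4 + 0.09*1.6 + 0.26*(-0.7)
= 3.22 + 0.144 + -0.182
= 3.182


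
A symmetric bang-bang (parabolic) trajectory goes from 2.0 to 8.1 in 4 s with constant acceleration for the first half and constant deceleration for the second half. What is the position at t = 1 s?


Symmetric rest-to-rest: each phase covers (pf-p0)/2 in time T/2. 0.5*a*(T/2)^2 = (pf-p0)/2 => a = 4*(pf-p0)/T^2
a = 4*(8.1-2.0)/4^2 = 1.525
t = 1 is in the acceleration phase (t <= T/2).
p = p0 + 0.5*a*t^2 = 2.0 + 0.5*1.525*1^2
= 2.7625


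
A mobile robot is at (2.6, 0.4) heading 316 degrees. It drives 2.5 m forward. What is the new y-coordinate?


y_new = y0 + d*sin(theta)
= 0.4 + 2.5*sin(316)
= 0.4 + -1.7366
= -1.3366


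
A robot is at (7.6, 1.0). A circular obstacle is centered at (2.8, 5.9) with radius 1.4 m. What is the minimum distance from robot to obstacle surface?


center_dist = sqrt((7.6-2.8)^2 + (1.0-5.9)^2)
= sqrt(23.04 + 24.01)
= 6.8593
min_dist = center_dist - radius = 6.8593 - 1.4 = 5.4593 m


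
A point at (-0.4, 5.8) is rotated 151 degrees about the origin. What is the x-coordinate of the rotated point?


x' = x*cos(theta) - y*sin(theta)
cos(151 deg) = -0.8746, sin(151 deg) = 0.4848
x' = -0.4 * -0.8746 - 5.8 * 0.4848
= 0.3498 - 2.8119
= -2.462


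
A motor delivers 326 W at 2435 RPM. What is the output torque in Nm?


omega = 2435 * 2*pi/60 = 254.9926 rad/s
tau = P / omega = 326 / 254.9926
= 1.2785 Nm


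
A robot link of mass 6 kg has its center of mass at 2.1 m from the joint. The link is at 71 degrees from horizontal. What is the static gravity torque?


tau = m*g*L*cos(angle)
= 6 * 9.81 * 2.1 * cos(71 deg)
= 6 * 9.81 * 2.1 * 0.3256
= 40.2422 Nm


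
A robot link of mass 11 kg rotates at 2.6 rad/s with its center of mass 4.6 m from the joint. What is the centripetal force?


F = m * omega^2 * r
= 11 * 2.6^2 * 4.6
= 11 * 6.76 * 4.6
= 342.056 N


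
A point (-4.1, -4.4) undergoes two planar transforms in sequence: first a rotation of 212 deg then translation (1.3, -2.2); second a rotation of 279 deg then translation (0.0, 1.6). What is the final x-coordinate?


After transform 1:
x1 = cos(212)*-4.1 - sin(212)*-4.4 + 1.3 = 2.4454
y1 = sin(212)*-4.1 + cos(212)*-4.4 + -2.2 = 3.7041
After transform 2:
x2 = cos(279)*2.4454 - sin(279)*3.7041 + 0.0
= 4.041


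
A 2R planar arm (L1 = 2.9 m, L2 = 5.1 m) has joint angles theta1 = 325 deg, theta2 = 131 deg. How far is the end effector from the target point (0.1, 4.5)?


End effector via forward kinematics:
x = L1*cos(t1) + L2*cos(t1+t2) = 1.8424
y = L1*sin(t1) + L2*sin(t1+t2) = 3.4087
Distance to target:
d = sqrt((0.1 - 1.8424)^2 + (4.5 - 3.4087)^2)
= sqrt(3.0361 + 1.191)
= 2.056 m


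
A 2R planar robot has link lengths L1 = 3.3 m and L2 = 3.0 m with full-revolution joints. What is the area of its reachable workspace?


r_max = L1 + L2 = 6.3 m
r_min = |L1 - L2| = 0.3 m
Area = pi*(r_max^2 - r_min^2)
= pi*(39.69 - 0.09)
= pi * 39.6
= 124.4071 m^2


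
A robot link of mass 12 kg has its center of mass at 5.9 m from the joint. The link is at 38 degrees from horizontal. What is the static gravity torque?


tau = m*g*L*cos(angle)
= 12 * 9.81 * 5.9 * cos(38 deg)
= 12 * 9.81 * 5.9 * 0.788
= 547.3113 Nm


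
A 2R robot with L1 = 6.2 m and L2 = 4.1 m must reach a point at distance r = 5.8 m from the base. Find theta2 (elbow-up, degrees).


cos(theta2) = (r^2 - L1^2 - L2^2) / (2*L1*L2)
cos(theta2) = (33.64 - 38.44 - 16.81) / 50.84
cos(theta2) = -0.425059
theta2 = 115.1544 degrees


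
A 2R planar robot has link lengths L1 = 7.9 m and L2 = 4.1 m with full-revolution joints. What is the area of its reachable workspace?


r_max = L1 + L2 = 12.0 m
r_min = |L1 - L2| = 3.8 m
Area = pi*(r_max^2 - r_min^2)
= pi*(144.0 - 14.44)
= pi * 129.56
= 407.0247 m^2


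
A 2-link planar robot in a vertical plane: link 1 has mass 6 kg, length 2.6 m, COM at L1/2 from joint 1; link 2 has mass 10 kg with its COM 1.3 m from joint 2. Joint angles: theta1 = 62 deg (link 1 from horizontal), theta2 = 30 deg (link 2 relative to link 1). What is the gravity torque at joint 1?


Horizontal distance from joint 1 to link-1 COM:
  x_c1 = (L1/2)*cos(t1) = 1.3 * 0.4695 = 0.6103 m
Horizontal distance from joint 1 to link-2 COM:
  x_c2 = L1*cos(t1) + Lc2*cos(t1+t2)
       = 2.6*0.4695 + 1.3*-0.0349 = 1.1753 m
tau1 = m1*g*x_c1 + m2*g*x_c2
     = 6*9.81*0.6103 + 10*9.81*1.1753
     = 35.923 + 115.2927
     = 151.2157 Nm


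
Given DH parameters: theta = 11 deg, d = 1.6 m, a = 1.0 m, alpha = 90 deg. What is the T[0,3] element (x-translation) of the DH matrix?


T[0,3] = a * cos(theta)
= 1.0 * cos(11 deg)
= 1.0 * 0.9816
= 0.9816


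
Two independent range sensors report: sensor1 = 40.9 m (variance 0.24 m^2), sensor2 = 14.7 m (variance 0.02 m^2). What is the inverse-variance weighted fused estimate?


w1 = (1/var1) / (1/var1 + 1/var2)
   = 4.1667 / (4.1667 + 50.0) = 0.0769
w2 = 1 - w1 = 0.9231
fused = w1*s1 + w2*s2 = 3.1462 + 13.5692
= 16.7154 m


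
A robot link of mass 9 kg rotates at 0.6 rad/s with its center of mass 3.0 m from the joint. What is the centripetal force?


F = m * omega^2 * r
= 9 * 0.6^2 * 3.0
= 9 * 0.36 * 3.0
= 9.72 N


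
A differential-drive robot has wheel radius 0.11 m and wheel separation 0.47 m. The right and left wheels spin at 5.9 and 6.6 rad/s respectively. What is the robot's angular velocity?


vR = r*wR = 0.11*5.9 = 0.649 m/s
vL = r*wL = 0.11*6.6 = 0.726 m/s
v = (vR+vL)/2 = 0.6875 m/s
omega = (vR-vL)/L = -0.1638 rad/s
angular velocity = -0.1638 rad/s


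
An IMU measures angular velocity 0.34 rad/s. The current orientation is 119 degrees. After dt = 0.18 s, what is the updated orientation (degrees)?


delta_theta = w * dt = 0.34 * 0.18 = 0.0612 rad
= 3.5065 deg
theta_new = 119 + 3.5065 = 122.5065 deg


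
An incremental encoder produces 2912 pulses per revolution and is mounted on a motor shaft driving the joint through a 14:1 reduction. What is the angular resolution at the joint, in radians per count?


counts per rev = 2912
effective counts at joint = 2912 * 14 = 40768
resolution = 2*pi / 40768
= 1.5412e-04 rad/count


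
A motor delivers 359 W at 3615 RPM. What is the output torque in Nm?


omega = 3615 * 2*pi/60 = 378.5619 rad/s
tau = P / omega = 359 / 378.5619
= 0.9483 Nm


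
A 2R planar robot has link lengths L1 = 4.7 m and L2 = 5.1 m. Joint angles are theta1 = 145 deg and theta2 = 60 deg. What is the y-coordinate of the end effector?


Convert angles to radians: theta1 = 2.5307, theta2 = 1.0472
y = L1*sin(theta1) + L2*sin(theta1+theta2)
y = 2.6958 + -2.1554
y = 0.5405


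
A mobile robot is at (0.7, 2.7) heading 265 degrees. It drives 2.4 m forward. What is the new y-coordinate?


y_new = y0 + d*sin(theta)
= 2.7 + 2.4*sin(265)
= 2.7 + -2.3909
= 0.3091


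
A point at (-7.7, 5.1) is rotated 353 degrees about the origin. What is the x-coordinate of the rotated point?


x' = x*cos(theta) - y*sin(theta)
cos(353 deg) = 0.9925, sin(353 deg) = -0.1219
x' = -7.7 * 0.9925 - 5.1 * -0.1219
= -7.6426 - -0.6215
= -7.0211


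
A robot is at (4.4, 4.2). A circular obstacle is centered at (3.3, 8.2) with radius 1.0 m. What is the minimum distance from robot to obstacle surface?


center_dist = sqrt((4.4-3.3)^2 + (4.2-8.2)^2)
= sqrt(1.21 + 16.0)
= 4.1485
min_dist = center_dist - radius = 4.1485 - 1.0 = 3.1485 m


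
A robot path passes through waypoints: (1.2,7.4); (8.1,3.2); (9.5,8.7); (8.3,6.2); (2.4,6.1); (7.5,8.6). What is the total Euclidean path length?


Segment lengths:
  seg1 = sqrt((6.9)^2 + (-4.2)^2) = 8.0777
  seg2 = sqrt((1.4)^2 + (5.5)^2) = 5.6754
  seg3 = sqrt((-1.2)^2 + (-2.5)^2) = 2.7731
  seg4 = sqrt((-5.9)^2 + (-0.1)^2) = 5.9008
  seg5 = sqrt((5.1)^2 + (2.5)^2) = 5.6798
Total = 28.1069


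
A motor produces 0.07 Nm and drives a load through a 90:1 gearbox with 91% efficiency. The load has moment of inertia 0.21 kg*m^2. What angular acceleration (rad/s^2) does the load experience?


tau_out = tau_motor * N * eta
= 0.07 * 90 * 0.91 = 5.733 Nm
alpha = tau_out / I = 5.733 / 0.21
= 27.3 rad/s^2


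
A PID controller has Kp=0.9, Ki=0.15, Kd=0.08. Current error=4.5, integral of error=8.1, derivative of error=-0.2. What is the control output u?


u = Kp*e + Ki*int(e) + Kd*de/dt
= 0.9*4.5 + 0.15*8.1 + 0.08*(-0.2)
= 4.05 + 1.215 + -0.016
= 5.249


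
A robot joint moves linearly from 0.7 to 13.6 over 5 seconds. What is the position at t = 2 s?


s = t/T = 2/5 = 0.4
p(t) = p0 + (pf-p0)*s
= 0.7 + (13.6 - 0.7) * 0.4
= 5.86


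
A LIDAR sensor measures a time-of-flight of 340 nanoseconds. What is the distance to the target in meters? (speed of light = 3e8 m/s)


tof = 340 ns = 3.4e-07 s
dist = c * tof / 2
= 3e8 * 3.4e-07 / 2
= 51.0 m


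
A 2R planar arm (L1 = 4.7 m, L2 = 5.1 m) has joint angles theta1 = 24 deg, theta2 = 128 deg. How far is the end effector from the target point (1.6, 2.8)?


End effector via forward kinematics:
x = L1*cos(t1) + L2*cos(t1+t2) = -0.2094
y = L1*sin(t1) + L2*sin(t1+t2) = 4.306
Distance to target:
d = sqrt((1.6 - -0.2094)^2 + (2.8 - 4.306)^2)
= sqrt(3.2738 + 2.2679)
= 2.3541 m


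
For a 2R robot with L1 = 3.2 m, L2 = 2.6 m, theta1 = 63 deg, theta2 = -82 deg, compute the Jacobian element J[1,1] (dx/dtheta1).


J[1,1] = -L1*sin(t1) - L2*sin(t1+t2)
= -3.2*sin(63) - 2.6*sin(-19)
= -2.0047


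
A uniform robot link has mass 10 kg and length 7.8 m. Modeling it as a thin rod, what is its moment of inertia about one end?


I = (1/3) * m * L^2
= (1/3) * 10 * 7.8^2
= 0.333333 * 10 * 60.84
= 202.8 kg*m^2


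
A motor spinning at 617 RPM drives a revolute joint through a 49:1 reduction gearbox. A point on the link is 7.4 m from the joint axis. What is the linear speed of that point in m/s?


omega_motor = 617 * 2*pi/60 = 64.6121 rad/s
omega_joint = omega_motor / 49 = 1.3186 rad/s
v = omega_joint * r = 1.3186 * 7.4
= 9.7577 m/s


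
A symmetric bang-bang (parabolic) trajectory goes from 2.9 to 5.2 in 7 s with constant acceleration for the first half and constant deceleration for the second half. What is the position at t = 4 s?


Symmetric rest-to-rest: each phase covers (pf-p0)/2 in time T/2. 0.5*a*(T/2)^2 = (pf-p0)/2 => a = 4*(pf-p0)/T^2
a = 4*(5.2-2.9)/7^2 = 0.1878
t = 4 is in the deceleration phase (t > T/2).
p = pf - 0.5*a*(T-t)^2 = 5.2 - 0.5*0.1878*3^2
= 4.3551


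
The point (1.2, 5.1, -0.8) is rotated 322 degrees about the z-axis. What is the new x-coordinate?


Rotation about z-axis: x' = x*cos(theta) - y*sin(theta)
= 1.2 * 0.788 - 5.1 * -0.6157
= 4.0855


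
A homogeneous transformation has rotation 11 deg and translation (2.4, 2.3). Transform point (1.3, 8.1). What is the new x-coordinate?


x' = cos(theta)*px - sin(theta)*py + tx
= 0.9816*1.3 - 0.1908*8.1 + 2.4
= 2.1306


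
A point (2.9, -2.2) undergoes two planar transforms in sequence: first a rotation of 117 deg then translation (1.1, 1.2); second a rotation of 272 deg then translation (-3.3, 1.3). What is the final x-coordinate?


After transform 1:
x1 = cos(117)*2.9 - sin(117)*-2.2 + 1.1 = 1.7436
y1 = sin(117)*2.9 + cos(117)*-2.2 + 1.2 = 4.7827
After transform 2:
x2 = cos(272)*1.7436 - sin(272)*4.7827 + -3.3
= 1.5406


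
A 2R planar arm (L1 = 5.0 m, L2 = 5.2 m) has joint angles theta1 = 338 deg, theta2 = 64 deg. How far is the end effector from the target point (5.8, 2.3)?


End effector via forward kinematics:
x = L1*cos(t1) + L2*cos(t1+t2) = 8.5003
y = L1*sin(t1) + L2*sin(t1+t2) = 1.6064
Distance to target:
d = sqrt((5.8 - 8.5003)^2 + (2.3 - 1.6064)^2)
= sqrt(7.2915 + 0.481)
= 2.7879 m


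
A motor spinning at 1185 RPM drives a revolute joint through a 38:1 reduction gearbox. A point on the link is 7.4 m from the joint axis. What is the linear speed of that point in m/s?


omega_motor = 1185 * 2*pi/60 = 124.0929 rad/s
omega_joint = omega_motor / 38 = 3.2656 rad/s
v = omega_joint * r = 3.2656 * 7.4
= 24.1655 m/s


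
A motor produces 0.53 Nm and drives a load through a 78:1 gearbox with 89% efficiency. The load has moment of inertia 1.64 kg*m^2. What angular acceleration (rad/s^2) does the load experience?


tau_out = tau_motor * N * eta
= 0.53 * 78 * 0.89 = 36.7926 Nm
alpha = tau_out / I = 36.7926 / 1.64
= 22.4345 rad/s^2


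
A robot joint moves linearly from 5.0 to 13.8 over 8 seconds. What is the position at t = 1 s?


s = t/T = 1/8 = 0.125
p(t) = p0 + (pf-p0)*s
= 5.0 + (13.8 - 5.0) * 0.125
= 6.1


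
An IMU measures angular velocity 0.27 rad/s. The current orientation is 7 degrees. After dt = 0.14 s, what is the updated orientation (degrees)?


delta_theta = w * dt = 0.27 * 0.14 = 0.0378 rad
= 2.1658 deg
theta_new = 7 + 2.1658 = 9.1658 deg


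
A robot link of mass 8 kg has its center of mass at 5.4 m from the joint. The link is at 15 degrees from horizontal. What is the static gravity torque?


tau = m*g*L*cos(angle)
= 8 * 9.81 * 5.4 * cos(15 deg)
= 8 * 9.81 * 5.4 * 0.9659
= 409.3516 Nm


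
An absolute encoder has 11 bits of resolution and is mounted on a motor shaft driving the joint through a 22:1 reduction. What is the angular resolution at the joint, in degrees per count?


counts = 2^11 = 2048
effective counts at joint = 2048 * 22 = 45056
resolution = 360 / 45056
= 0.008 deg/count


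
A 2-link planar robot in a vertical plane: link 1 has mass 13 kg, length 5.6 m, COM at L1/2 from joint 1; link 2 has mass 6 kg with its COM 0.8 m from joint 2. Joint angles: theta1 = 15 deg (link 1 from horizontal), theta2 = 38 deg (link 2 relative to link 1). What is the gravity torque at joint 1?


Horizontal distance from joint 1 to link-1 COM:
  x_c1 = (L1/2)*cos(t1) = 2.8 * 0.9659 = 2.7046 m
Horizontal distance from joint 1 to link-2 COM:
  x_c2 = L1*cos(t1) + Lc2*cos(t1+t2)
       = 5.6*0.9659 + 0.8*0.6018 = 5.8906 m
tau1 = m1*g*x_c1 + m2*g*x_c2
     = 13*9.81*2.7046 + 6*9.81*5.8906
     = 344.9167 + 346.7229
     = 691.6395 Nm


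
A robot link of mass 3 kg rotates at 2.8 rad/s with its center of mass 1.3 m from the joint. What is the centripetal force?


F = m * omega^2 * r
= 3 * 2.8^2 * 1.3
= 3 * 7.84 * 1.3
= 30.576 N


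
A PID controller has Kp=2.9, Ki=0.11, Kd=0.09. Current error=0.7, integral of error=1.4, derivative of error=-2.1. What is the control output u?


u = Kp*e + Ki*int(e) + Kd*de/dt
= 2.9*0.7 + 0.11*1.4 + 0.09*(-2.1)
= 2.03 + 0.154 + -0.189
= 1.995


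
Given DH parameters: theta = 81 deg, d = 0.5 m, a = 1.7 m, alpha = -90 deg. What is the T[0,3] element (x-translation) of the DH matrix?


T[0,3] = a * cos(theta)
= 1.7 * cos(81 deg)
= 1.7 * 0.1564
= 0.2659


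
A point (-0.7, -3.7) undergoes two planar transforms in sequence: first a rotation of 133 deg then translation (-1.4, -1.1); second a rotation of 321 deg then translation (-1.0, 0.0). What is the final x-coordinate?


After transform 1:
x1 = cos(133)*-0.7 - sin(133)*-3.7 + -1.4 = 1.7834
y1 = sin(133)*-0.7 + cos(133)*-3.7 + -1.1 = 0.9114
After transform 2:
x2 = cos(321)*1.7834 - sin(321)*0.9114 + -1.0
= 0.9596


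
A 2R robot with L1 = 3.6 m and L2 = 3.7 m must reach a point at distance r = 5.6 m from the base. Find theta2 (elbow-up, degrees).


cos(theta2) = (r^2 - L1^2 - L2^2) / (2*L1*L2)
cos(theta2) = (31.36 - 12.96 - 13.69) / 26.64
cos(theta2) = 0.176802
theta2 = 79.8165 degrees


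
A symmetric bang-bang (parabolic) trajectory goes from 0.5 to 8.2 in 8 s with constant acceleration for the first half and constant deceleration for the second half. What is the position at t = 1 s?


Symmetric rest-to-rest: each phase covers (pf-p0)/2 in time T/2. 0.5*a*(T/2)^2 = (pf-p0)/2 => a = 4*(pf-p0)/T^2
a = 4*(8.2-0.5)/8^2 = 0.4812
t = 1 is in the acceleration phase (t <= T/2).
p = p0 + 0.5*a*t^2 = 0.5 + 0.5*0.4812*1^2
= 0.7406


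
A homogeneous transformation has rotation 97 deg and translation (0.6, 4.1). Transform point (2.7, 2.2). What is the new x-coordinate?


x' = cos(theta)*px - sin(theta)*py + tx
= -0.1219*2.7 - 0.9925*2.2 + 0.6
= -1.9126


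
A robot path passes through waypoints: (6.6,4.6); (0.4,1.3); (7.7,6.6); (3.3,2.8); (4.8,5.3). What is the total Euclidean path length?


Segment lengths:
  seg1 = sqrt((-6.2)^2 + (-3.3)^2) = 7.0235
  seg2 = sqrt((7.3)^2 + (5.3)^2) = 9.0211
  seg3 = sqrt((-4.4)^2 + (-3.8)^2) = 5.8138
  seg4 = sqrt((1.5)^2 + (2.5)^2) = 2.9155
Total = 24.7739
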